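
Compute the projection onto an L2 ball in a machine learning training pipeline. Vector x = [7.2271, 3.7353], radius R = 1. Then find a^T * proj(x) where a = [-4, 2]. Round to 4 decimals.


Step 1: Compute ||x|| (intermediates to 6 decimals).
||x|| = sqrt(7.2271^2 + 3.7353^2) = 8.135321
Step 2: Project.
Since ||x|| > R, scale = R/||x|| = 1/8.135321 = 0.122921, proj(x) = scale * x
proj(x) = [0.888362, 0.459147]
Step 3: Dot product.
a^T * proj(x) = -4*0.888362 + 2*0.459147 = -2.6352


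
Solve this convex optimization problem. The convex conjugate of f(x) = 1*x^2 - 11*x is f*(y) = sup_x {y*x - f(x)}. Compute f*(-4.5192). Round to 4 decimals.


f*(y) = sup_x {y*x - a*x^2 - b*x} = sup_x {(y-b)*x - a*x^2}
FOC: (y - b) - 2a*x = 0 => x* = (y - b)/(2a)
x* = (-4.5192 + 11)/(2*1) = 3.2404
f*(-4.5192) = (y-b)^2/(4a) = (-4.5192 + 11)^2/(4*1)
= 42.0008/4 = 10.5002


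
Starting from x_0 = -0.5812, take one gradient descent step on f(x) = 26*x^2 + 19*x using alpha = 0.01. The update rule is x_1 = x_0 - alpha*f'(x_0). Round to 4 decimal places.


We compute the gradient at x_0 and apply the update.
f'(x) = 52*x + 19
f'(-0.5812) = 52*-0.5812 + 19 = -11.2224
x_1 = -0.5812 - 0.01*-11.2224 = -0.469


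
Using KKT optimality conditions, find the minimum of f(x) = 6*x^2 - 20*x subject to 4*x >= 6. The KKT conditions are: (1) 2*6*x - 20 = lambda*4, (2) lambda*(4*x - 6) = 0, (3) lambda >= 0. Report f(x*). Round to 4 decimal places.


Step 1: Try lambda = 0 (constraint inactive).
Stationarity: 2*6*x - 20 = 0
x* = 20/(2*6) = 5/3 = 1.6667 (rounded; the exact value 5/3 is used below)
Check constraint: 4*1.6667 = 6.6668 >= 6 -- satisfied.
Step 2: Compute optimal value.
f(x*) = 6*(5/3)^2 - 20*(5/3) = -16.6667


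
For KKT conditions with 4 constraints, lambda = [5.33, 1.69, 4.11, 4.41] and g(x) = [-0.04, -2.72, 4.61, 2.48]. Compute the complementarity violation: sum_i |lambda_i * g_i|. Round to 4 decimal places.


KKT complementary slackness check:
lambda_1 * g_1 = 5.33 * -0.04 = -0.2132
lambda_2 * g_2 = 1.69 * -2.72 = -4.5968
lambda_3 * g_3 = 4.11 * 4.61 = 18.9471
lambda_4 * g_4 = 4.41 * 2.48 = 10.9368
Total violation = 0.2132 + 4.5968 + 18.9471 + 10.9368 = 34.6939


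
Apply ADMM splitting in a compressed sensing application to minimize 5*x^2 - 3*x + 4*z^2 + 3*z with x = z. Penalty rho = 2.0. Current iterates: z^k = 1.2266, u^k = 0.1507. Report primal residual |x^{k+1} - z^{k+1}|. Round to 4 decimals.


ADMM iteration with rho = 2.0, z^k = 1.2266, u^k = 0.1507
Step 1: x-update.
Minimize 5*x^2 - 3*x + (2.0/2)*(x - 1.2266 + 0.1507)^2
FOC: (2*5 + 2.0)*x = 3 + 2.0*(1.2266 - 0.1507)
x^{k+1} = 0.4293
Step 2: z-update.
Minimize 4*z^2 + 3*z + (2.0/2)*(0.4293 - z + 0.1507)^2
FOC: (2*4 + 2.0)*z = -3 + 2.0*(0.4293 + 0.1507)
z^{k+1} = -0.184
Step 3: u-update.
u^{k+1} = 0.1507 + 0.4293 + 0.184 = 0.764
Step 4: Primal residual = |0.4293 + 0.184| = 0.6133


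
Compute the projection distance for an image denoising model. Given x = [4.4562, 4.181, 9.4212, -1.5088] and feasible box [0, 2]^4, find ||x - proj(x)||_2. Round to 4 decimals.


Project each component onto [0, 2].
clip(4.4562) = 2.0, clip(4.181) = 2.0, clip(9.4212) = 2.0, clip(-1.5088) = 0.0
Projection = [2.0, 2.0, 2.0, 0.0]
Squared diffs: [6.0329, 4.7568, 55.0742, 2.2765]
Distance = sqrt(68.1404) = 8.2547


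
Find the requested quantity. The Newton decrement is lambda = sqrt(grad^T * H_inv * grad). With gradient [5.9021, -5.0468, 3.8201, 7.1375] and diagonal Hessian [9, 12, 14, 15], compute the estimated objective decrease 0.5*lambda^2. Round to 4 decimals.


Step 1: H is diagonal, so H^(-1) * g = [0.6558, -0.4206, 0.2729, 0.4758].
Step 2: g^T H^(-1) g = sum_i g_i^2 / H_ii
  = (5.9021)^2/9 + (-5.0468)^2/12 + (3.8201)^2/14 + (7.1375)^2/15
  = 3.8705 + 2.1225 + 1.0424 + 3.3963 = 10.4317
Step 3: Objective decrease = 0.5 * g^T H^(-1) g = 5.2158


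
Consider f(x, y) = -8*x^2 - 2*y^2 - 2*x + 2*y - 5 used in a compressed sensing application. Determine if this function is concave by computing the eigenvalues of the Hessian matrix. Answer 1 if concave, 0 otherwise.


The Hessian of f(x,y) = -8*x^2 - 2*y^2 - 2*x + 2*y - 5 is:
H = [[-16, 0], [0, -4]]
Trace = -16 - 4 = -20
Determinant = -16*-4 - (0)^2 = 64
Discriminant = (-20)^2 - 4*64 = 144.0
Eigenvalues: lambda_1 = -16.0, lambda_2 = -4.0
The function is concave.

1


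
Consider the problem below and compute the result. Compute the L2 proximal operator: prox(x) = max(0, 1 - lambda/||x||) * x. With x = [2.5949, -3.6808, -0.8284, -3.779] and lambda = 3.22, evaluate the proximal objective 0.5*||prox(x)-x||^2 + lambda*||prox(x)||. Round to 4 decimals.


Step 1: Compute ||x||.
||x|| = 5.9371
Step 2: Compute scaling factor.
scale = max(0, 1 - 3.22/5.9371) = 0.4576
Step 3: prox(x) = [1.1875, -1.6845, -0.3791, -1.7294]
||prox(x)|| = 2.7171
Step 4: Proximal objective.
0.5*||prox-x||^2 = 5.1842
lambda*||prox|| = 8.7491
Total = 13.9332


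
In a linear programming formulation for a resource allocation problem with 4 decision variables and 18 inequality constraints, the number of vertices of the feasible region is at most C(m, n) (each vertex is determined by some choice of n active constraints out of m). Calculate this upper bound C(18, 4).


Each vertex corresponds to some choice of n active constraints out of m, so the number of vertices is at most C(m, n) = m! / (n!(m-n)!).
m = 18, n = 4
Numerator: 18 * 17 * 16 * 15
Denominator: 4! = 24
C(18, 4) = 3060


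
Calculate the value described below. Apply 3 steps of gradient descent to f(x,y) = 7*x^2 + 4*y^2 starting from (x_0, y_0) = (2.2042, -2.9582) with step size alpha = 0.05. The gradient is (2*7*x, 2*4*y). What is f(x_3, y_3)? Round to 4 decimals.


Gradient descent on f(x,y) = 7*x^2 + 4*y^2.
Starting point: (2.2042, -2.9582), alpha = 0.05
Step 1: grad_x = 2*7*2.2042 = 30.8588, grad_y = 2*4*-2.9582 = -23.6656
  x_1 = 2.2042 - 0.05*30.8588 = 0.6613
  y_1 = -2.9582 - 0.05*-23.6656 = -1.7749
Step 2: grad_x = 2*7*0.6613 = 9.2576, grad_y = 2*4*-1.7749 = -14.1994
  x_2 = 0.6613 - 0.05*9.2576 = 0.1984
  y_2 = -1.7749 - 0.05*-14.1994 = -1.065
Step 3: grad_x = 2*7*0.1984 = 2.7773, grad_y = 2*4*-1.065 = -8.5196
  x_3 = 0.1984 - 0.05*2.7773 = 0.0595
  y_3 = -1.065 - 0.05*-8.5196 = -0.639
f(0.0595, -0.639) = 7*0.0595^2 + 4*(-0.639)^2 = 1.6579


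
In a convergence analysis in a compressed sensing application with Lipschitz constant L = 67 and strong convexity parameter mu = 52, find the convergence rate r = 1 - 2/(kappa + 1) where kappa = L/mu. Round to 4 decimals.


Step 1: Compute the condition number.
kappa = L/mu = 67/52 = 1.2885
Step 2: Compute the convergence rate.
r = 1 - 2/(kappa + 1) = 1 - 2*mu/(L + mu) = (L - mu)/(L + mu) = 15/119 = 0.1261


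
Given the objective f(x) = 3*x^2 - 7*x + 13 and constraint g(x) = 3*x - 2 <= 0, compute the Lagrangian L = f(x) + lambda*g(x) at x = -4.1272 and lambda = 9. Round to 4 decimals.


Step 1: Evaluate f(x).
f(-4.1272) = 3*(-4.1272)^2 - 7*(-4.1272) + 13 = 92.9917
Step 2: Evaluate g(x).
g(-4.1272) = 3*-4.1272 - 2 = -14.3816
Step 3: Compute Lagrangian.
L = 92.9917 + 9*-14.3816 = -36.4427


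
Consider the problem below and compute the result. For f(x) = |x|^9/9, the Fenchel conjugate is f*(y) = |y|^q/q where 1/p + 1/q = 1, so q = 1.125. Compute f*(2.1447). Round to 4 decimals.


The conjugate exponent q satisfies 1/p + 1/q = 1.
p = 9, so q = 9/(9 - 1) = 1.125
|y|^q = 2.1447^1.125 = 2.3593
f*(2.1447) = 2.3593 / 1.125 = 2.0972


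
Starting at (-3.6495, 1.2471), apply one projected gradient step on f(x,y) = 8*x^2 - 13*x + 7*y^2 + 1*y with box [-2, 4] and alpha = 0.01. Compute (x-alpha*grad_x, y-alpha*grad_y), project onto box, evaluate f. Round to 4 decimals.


Step 1: Compute gradient at (-3.6495, 1.2471).
grad_x = 2*8*-3.6495 - 13 = -71.392
grad_y = 2*7*1.2471 + 1 = 18.4594
Step 2: Gradient step.
x_raw = -3.6495 - 0.01*-71.392 = -2.9356
y_raw = 1.2471 - 0.01*18.4594 = 1.0625
Step 3: Project onto [-2, 4].
x_proj = clip(-2.9356) = -2.0
y_proj = clip(1.0625) = 1.0625
Step 4: Evaluate f.
f(-2.0, 1.0625) = 66.9649


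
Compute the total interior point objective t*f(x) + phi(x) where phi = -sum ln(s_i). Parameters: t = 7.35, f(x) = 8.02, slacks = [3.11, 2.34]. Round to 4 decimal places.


Step 1: Compute log-barrier.
ln values: [1.1346, 0.8502]
phi = -(1.1346 + 0.8502) = -1.9848
Step 2: Compute augmented objective.
t*f(x) = 7.35*8.02 = 58.947
Total = 58.947 - 1.9848 = 56.9622


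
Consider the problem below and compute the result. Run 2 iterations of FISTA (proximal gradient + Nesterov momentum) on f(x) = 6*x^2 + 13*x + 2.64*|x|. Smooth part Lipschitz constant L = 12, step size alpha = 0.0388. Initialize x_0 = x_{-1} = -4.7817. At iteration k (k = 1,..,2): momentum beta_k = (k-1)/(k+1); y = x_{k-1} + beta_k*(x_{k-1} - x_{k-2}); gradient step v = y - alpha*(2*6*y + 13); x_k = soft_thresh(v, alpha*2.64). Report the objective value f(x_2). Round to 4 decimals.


FISTA on f(x) = 6*x^2 + 13*x + 2.64*|x|
L = 12, alpha = 0.0388
Iteration 1: beta = 0.0, y = -4.7817 + 0.0*(-4.7817 + 4.7817) = -4.7817
  grad(y) = -44.3804, v = y - alpha*grad = -3.0597
  prox(v) = soft_thresh(-3.0597, 0.1024) = -2.9573
Iteration 2: beta = 0.3333, y = -2.9573 + 0.3333*(-2.9573 + 4.7817) = -2.3492
  grad(y) = -15.1901, v = y - alpha*grad = -1.7598
  prox(v) = soft_thresh(-1.7598, 0.1024) = -1.6574
f(x_2) = 6*(-1.6574)^2 + 13*(-1.6574) + 2.64*|-1.6574| = -0.6891


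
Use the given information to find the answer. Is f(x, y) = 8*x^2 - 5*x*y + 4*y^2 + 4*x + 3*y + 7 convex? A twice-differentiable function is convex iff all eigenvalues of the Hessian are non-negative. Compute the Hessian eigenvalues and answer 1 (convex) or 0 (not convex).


The Hessian of f(x,y) = 8*x^2 - 5*x*y + 4*y^2 + 4*x + 3*y + 7 is:
H = [[16, -5], [-5, 8]]
Trace = 16 + 8 = 24
Determinant = 16*8 - (-5)^2 = 103
Discriminant = (24)^2 - 4*103 = 164.0
Eigenvalues: lambda_1 = 5.5969, lambda_2 = 18.4031
The function is convex.

1


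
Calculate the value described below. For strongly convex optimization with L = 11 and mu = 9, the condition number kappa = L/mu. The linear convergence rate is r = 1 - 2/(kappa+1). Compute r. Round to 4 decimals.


Step 1: Compute the condition number.
kappa = L/mu = 11/9 = 1.2222
Step 2: Compute the convergence rate.
r = 1 - 2/(kappa + 1) = 1 - 2*mu/(L + mu) = (L - mu)/(L + mu) = 2/20 = 0.1


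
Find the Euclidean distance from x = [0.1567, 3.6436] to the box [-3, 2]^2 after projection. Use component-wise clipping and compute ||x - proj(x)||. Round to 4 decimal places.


Project each component onto [-3, 2].
clip(0.1567) = 0.1567, clip(3.6436) = 2.0
Projection = [0.1567, 2.0]
Squared diffs: [0.0, 2.7014]
Distance = sqrt(2.7014) = 1.6436


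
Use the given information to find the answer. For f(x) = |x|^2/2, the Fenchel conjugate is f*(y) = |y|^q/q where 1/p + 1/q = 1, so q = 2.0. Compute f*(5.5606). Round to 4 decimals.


The conjugate exponent q satisfies 1/p + 1/q = 1.
p = 2, so q = 2/(2 - 1) = 2.0
|y|^q = 5.5606^2.0 = 30.9203
f*(5.5606) = 30.9203 / 2.0 = 15.4601


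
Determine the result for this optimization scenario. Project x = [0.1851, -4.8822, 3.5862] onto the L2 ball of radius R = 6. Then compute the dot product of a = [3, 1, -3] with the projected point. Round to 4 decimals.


Step 1: Compute ||x|| (intermediates to 6 decimals).
||x|| = sqrt(0.1851^2 + (-4.8822)^2 + 3.5862^2) = 6.060608
Step 2: Project.
Since ||x|| > R, scale = R/||x|| = 6/6.060608 = 0.99, proj(x) = scale * x
proj(x) = [0.183249, -4.833378, 3.550338]
Step 3: Dot product.
a^T * proj(x) = 3*0.183249 + 1*(-4.833378) - 3*3.550338 = -14.9346


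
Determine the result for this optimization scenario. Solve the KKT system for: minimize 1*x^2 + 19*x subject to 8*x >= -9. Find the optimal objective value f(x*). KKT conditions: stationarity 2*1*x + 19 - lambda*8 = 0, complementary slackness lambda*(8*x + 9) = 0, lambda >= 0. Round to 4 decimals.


Step 1: Try lambda = 0 (constraint inactive).
x_unc = -19/(2*1) = -9.5
Check: 8*-9.5 = -76.0 < -9 -- violated!
Step 2: Constraint must be active: 8*x = -9
x* = -9/8 = -1.125
lambda = (2*1*(-1.125) + 19)/8 = 2.0938
Step 3: Compute optimal value.
f(x*) = 1*(-1.125)^2 + 19*(-1.125) = -20.1094


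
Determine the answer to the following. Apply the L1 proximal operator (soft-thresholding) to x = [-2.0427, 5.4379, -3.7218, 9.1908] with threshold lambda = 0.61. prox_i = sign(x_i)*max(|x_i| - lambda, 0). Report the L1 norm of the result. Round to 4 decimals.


Soft-thresholding with lambda = 0.61:
prox(-2.0427) = sign(-2.0427)*max(|-2.0427| - 0.61, 0) = -1.4327
prox(5.4379) = sign(5.4379)*max(|5.4379| - 0.61, 0) = 4.8279
prox(-3.7218) = sign(-3.7218)*max(|-3.7218| - 0.61, 0) = -3.1118
prox(9.1908) = sign(9.1908)*max(|9.1908| - 0.61, 0) = 8.5808
prox(x) = [-1.4327, 4.8279, -3.1118, 8.5808]
||prox(x)||_1 = 1.4327 + 4.8279 + 3.1118 + 8.5808 = 17.9532


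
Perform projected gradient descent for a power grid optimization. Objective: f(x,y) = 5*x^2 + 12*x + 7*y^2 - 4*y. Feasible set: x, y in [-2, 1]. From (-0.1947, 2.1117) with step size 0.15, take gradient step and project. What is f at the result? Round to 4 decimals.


Step 1: Compute gradient at (-0.1947, 2.1117).
grad_x = 2*5*-0.1947 + 12 = 10.053
grad_y = 2*7*2.1117 - 4 = 25.5638
Step 2: Gradient step.
x_raw = -0.1947 - 0.15*10.053 = -1.7027
y_raw = 2.1117 - 0.15*25.5638 = -1.7229
Step 3: Project onto [-2, 1].
x_proj = clip(-1.7027) = -1.7027
y_proj = clip(-1.7229) = -1.7229
Step 4: Evaluate f.
f(-1.7027, -1.7229) = 21.7327


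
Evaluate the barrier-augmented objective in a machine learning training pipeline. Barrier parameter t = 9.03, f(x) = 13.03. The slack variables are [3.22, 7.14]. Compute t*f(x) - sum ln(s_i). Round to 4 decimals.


Step 1: Compute log-barrier.
ln values: [1.1694, 1.9657]
phi = -(1.1694 + 1.9657) = -3.1351
Step 2: Compute augmented objective.
t*f(x) = 9.03*13.03 = 117.6609
Total = 117.6609 - 3.1351 = 114.5258


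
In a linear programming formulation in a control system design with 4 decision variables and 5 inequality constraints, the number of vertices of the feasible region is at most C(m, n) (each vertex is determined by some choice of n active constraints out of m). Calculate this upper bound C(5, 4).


Each vertex corresponds to some choice of n active constraints out of m, so the number of vertices is at most C(m, n) = m! / (n!(m-n)!).
m = 5, n = 4
Numerator: 5 * 4 * 3 * 2
Denominator: 4! = 24
C(5, 4) = 5


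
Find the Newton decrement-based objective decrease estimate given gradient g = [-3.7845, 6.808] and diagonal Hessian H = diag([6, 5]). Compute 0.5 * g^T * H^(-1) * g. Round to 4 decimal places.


Step 1: H is diagonal, so H^(-1) * g = [-0.6308, 1.3616].
Step 2: g^T H^(-1) g = sum_i g_i^2 / H_ii
  = (-3.7845)^2/6 + (6.808)^2/5
  = 2.3871 + 9.2698 = 11.6568
Step 3: Objective decrease = 0.5 * g^T H^(-1) g = 5.8284


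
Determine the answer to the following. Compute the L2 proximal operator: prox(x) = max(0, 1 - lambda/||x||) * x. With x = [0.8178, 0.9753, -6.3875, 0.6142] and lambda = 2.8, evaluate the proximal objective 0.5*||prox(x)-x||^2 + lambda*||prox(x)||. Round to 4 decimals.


Step 1: Compute ||x||.
||x|| = 6.542
Step 2: Compute scaling factor.
scale = max(0, 1 - 2.8/6.542) = 0.572
Step 3: prox(x) = [0.4678, 0.5579, -3.6536, 0.3513]
||prox(x)|| = 3.742
Step 4: Proximal objective.
0.5*||prox-x||^2 = 3.92
lambda*||prox|| = 10.4776
Total = 14.3975


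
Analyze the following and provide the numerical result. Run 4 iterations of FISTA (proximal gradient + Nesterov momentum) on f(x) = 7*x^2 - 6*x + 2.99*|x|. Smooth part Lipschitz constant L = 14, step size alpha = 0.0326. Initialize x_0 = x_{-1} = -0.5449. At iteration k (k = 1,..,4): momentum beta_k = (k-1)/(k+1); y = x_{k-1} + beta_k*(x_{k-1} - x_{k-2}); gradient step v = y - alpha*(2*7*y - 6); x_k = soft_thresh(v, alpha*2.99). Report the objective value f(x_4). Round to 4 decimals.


FISTA on f(x) = 7*x^2 - 6*x + 2.99*|x|
L = 14, alpha = 0.0326
Iteration 1: beta = 0.0, y = -0.5449 + 0.0*(-0.5449 + 0.5449) = -0.5449
  grad(y) = -13.6286, v = y - alpha*grad = -0.1006
  prox(v) = soft_thresh(-0.1006, 0.0975) = -0.0031
Iteration 2: beta = 0.3333, y = -0.0031 + 0.3333*(-0.0031 + 0.5449) = 0.1775
  grad(y) = -3.5156, v = y - alpha*grad = 0.2921
  prox(v) = soft_thresh(0.2921, 0.0975) = 0.1946
Iteration 3: beta = 0.5, y = 0.1946 + 0.5*(0.1946 + 0.0031) = 0.2935
  grad(y) = -1.8917, v = y - alpha*grad = 0.3551
  prox(v) = soft_thresh(0.3551, 0.0975) = 0.2576
Iteration 4: beta = 0.6, y = 0.2576 + 0.6*(0.2576 - 0.1946) = 0.2955
  grad(y) = -1.8633, v = y - alpha*grad = 0.3562
  prox(v) = soft_thresh(0.3562, 0.0975) = 0.2587
f(x_4) = 7*0.2587^2 - 6*0.2587 + 2.99*|0.2587| = -0.3102


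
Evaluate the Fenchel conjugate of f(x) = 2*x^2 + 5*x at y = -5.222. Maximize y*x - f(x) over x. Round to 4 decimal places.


f*(y) = sup_x {y*x - a*x^2 - b*x} = sup_x {(y-b)*x - a*x^2}
FOC: (y - b) - 2a*x = 0 => x* = (y - b)/(2a)
x* = (-5.222 - 5)/(2*2) = -2.5555
f*(-5.222) = (y-b)^2/(4a) = (-5.222 - 5)^2/(4*2)
= 104.4893/8 = 13.0612


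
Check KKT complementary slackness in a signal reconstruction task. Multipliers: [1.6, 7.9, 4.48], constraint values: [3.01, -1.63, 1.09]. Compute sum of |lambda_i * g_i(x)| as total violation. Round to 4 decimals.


KKT complementary slackness check:
lambda_1 * g_1 = 1.6 * 3.01 = 4.816
lambda_2 * g_2 = 7.9 * -1.63 = -12.877
lambda_3 * g_3 = 4.48 * 1.09 = 4.8832
Total violation = 4.816 + 12.877 + 4.8832 = 22.5762


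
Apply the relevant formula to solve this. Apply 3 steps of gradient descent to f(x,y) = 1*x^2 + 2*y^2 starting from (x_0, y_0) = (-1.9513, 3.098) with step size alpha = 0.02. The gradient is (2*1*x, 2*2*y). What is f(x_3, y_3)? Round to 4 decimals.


Gradient descent on f(x,y) = 1*x^2 + 2*y^2.
Starting point: (-1.9513, 3.098), alpha = 0.02
Step 1: grad_x = 2*1*-1.9513 = -3.9026, grad_y = 2*2*3.098 = 12.392
  x_1 = -1.9513 - 0.02*-3.9026 = -1.8732
  y_1 = 3.098 - 0.02*12.392 = 2.8502
Step 2: grad_x = 2*1*-1.8732 = -3.7465, grad_y = 2*2*2.8502 = 11.4006
  x_2 = -1.8732 - 0.02*-3.7465 = -1.7983
  y_2 = 2.8502 - 0.02*11.4006 = 2.6221
Step 3: grad_x = 2*1*-1.7983 = -3.5966, grad_y = 2*2*2.6221 = 10.4886
  x_3 = -1.7983 - 0.02*-3.5966 = -1.7264
  y_3 = 2.6221 - 0.02*10.4886 = 2.4124
f(-1.7264, 2.4124) = 1*(-1.7264)^2 + 2*2.4124^2 = 14.6195


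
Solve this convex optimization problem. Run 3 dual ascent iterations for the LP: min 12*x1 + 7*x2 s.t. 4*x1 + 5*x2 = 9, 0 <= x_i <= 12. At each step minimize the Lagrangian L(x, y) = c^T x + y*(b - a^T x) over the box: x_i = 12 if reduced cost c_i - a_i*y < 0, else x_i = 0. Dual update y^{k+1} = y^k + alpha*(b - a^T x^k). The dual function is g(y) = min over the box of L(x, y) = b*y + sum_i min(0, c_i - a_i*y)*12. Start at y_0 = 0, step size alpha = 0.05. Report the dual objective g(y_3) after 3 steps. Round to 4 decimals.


Dual ascent for LP: min 12*x1 + 7*x2, 4*x1 + 5*x2 = 9, 0 <= x_i <= 12
Step 1: y^k = 0.0, reduced costs: (12.0, 7.0)
  x^k = (0.0, 0.0), subgradient = b - a^T x = 9.0
  y^{k+1} = 0.0 + 0.05*9.0 = 0.45
Step 2: y^k = 0.45, reduced costs: (10.2, 4.75)
  x^k = (0.0, 0.0), subgradient = b - a^T x = 9.0
  y^{k+1} = 0.45 + 0.05*9.0 = 0.9
Step 3: y^k = 0.9, reduced costs: (8.4, 2.5)
  x^k = (0.0, 0.0), subgradient = b - a^T x = 9.0
  y^{k+1} = 0.9 + 0.05*9.0 = 1.35
Dual objective at y_3 = 1.35: reduced costs (6.6, 0.25), box minimizer x = (0.0, 0.0)
g(y_3) = b*y + (c1 - a1*y)*x1 + (c2 - a2*y)*x2 = 9*1.35 + 6.6*0.0 + 0.25*0.0 = 12.15 + 0.0 + 0.0 = 12.15


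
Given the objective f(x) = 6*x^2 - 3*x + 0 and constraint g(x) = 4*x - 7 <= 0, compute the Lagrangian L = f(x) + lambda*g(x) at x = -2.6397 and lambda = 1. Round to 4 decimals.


Step 1: Evaluate f(x).
f(-2.6397) = 6*(-2.6397)^2 - 3*(-2.6397) + 0 = 49.7272
Step 2: Evaluate g(x).
g(-2.6397) = 4*-2.6397 - 7 = -17.5588
Step 3: Compute Lagrangian.
L = 49.7272 + 1*-17.5588 = 32.1684


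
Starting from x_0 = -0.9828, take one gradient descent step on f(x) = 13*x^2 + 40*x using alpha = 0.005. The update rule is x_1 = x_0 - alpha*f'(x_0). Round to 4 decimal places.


We compute the gradient at x_0 and apply the update.
f'(x) = 26*x + 40
f'(-0.9828) = 26*-0.9828 + 40 = 14.4472
x_1 = -0.9828 - 0.005*14.4472 = -1.055


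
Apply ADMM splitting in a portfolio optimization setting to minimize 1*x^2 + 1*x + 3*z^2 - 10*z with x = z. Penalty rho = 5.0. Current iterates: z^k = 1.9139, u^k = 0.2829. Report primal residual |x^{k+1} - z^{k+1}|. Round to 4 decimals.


ADMM iteration with rho = 5.0, z^k = 1.9139, u^k = 0.2829
Step 1: x-update.
Minimize 1*x^2 + 1*x + (5.0/2)*(x - 1.9139 + 0.2829)^2
FOC: (2*1 + 5.0)*x = -1 + 5.0*(1.9139 - 0.2829)
x^{k+1} = 1.0221
Step 2: z-update.
Minimize 3*z^2 - 10*z + (5.0/2)*(1.0221 - z + 0.2829)^2
FOC: (2*3 + 5.0)*z = 10 + 5.0*(1.0221 + 0.2829)
z^{k+1} = 1.5023
Step 3: u-update.
u^{k+1} = 0.2829 + 1.0221 - 1.5023 = -0.1972
Step 4: Primal residual = |1.0221 - 1.5023| = 0.4801


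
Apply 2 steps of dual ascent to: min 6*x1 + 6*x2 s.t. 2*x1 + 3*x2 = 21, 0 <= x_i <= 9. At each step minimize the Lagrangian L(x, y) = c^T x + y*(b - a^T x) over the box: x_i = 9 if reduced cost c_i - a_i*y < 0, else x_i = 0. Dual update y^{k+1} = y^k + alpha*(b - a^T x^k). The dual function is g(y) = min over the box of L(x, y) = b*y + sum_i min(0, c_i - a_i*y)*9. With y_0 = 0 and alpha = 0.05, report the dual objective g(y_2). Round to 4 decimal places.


Dual ascent for LP: min 6*x1 + 6*x2, 2*x1 + 3*x2 = 21, 0 <= x_i <= 9
Step 1: y^k = 0.0, reduced costs: (6.0, 6.0)
  x^k = (0.0, 0.0), subgradient = b - a^T x = 21.0
  y^{k+1} = 0.0 + 0.05*21.0 = 1.05
Step 2: y^k = 1.05, reduced costs: (3.9, 2.85)
  x^k = (0.0, 0.0), subgradient = b - a^T x = 21.0
  y^{k+1} = 1.05 + 0.05*21.0 = 2.1
Dual objective at y_2 = 2.1: reduced costs (1.8, -0.3), box minimizer x = (0.0, 9.0)
g(y_2) = b*y + (c1 - a1*y)*x1 + (c2 - a2*y)*x2 = 21*2.1 + 1.8*0.0 + (-0.3)*9.0 = 44.1 + 0.0 - 2.7 = 41.4


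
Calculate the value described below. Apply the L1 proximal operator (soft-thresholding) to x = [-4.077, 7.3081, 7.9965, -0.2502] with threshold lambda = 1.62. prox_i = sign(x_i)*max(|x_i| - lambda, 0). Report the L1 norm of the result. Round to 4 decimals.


Soft-thresholding with lambda = 1.62:
prox(-4.077) = sign(-4.077)*max(|-4.077| - 1.62, 0) = -2.457
prox(7.3081) = sign(7.3081)*max(|7.3081| - 1.62, 0) = 5.6881
prox(7.9965) = sign(7.9965)*max(|7.9965| - 1.62, 0) = 6.3765
prox(-0.2502) = sign(-0.2502)*max(|-0.2502| - 1.62, 0) = 0.0
prox(x) = [-2.457, 5.6881, 6.3765, 0.0]
||prox(x)||_1 = 2.457 + 5.6881 + 6.3765 + 0.0 = 14.5216


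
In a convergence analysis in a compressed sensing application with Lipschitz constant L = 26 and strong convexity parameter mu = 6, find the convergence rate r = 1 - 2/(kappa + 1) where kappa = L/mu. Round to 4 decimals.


Step 1: Compute the condition number.
kappa = L/mu = 26/6 = 4.3333
Step 2: Compute the convergence rate.
r = 1 - 2/(kappa + 1) = 1 - 2*mu/(L + mu) = (L - mu)/(L + mu) = 20/32 = 0.625


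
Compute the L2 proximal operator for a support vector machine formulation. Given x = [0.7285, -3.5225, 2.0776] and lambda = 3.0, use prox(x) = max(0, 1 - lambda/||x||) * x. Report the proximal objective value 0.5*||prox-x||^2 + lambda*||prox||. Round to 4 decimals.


Step 1: Compute ||x||.
||x|| = 4.1539
Step 2: Compute scaling factor.
scale = max(0, 1 - 3.0/4.1539) = 0.2778
Step 3: prox(x) = [0.2024, -0.9785, 0.5771]
||prox(x)|| = 1.1539
Step 4: Proximal objective.
0.5*||prox-x||^2 = 4.5
lambda*||prox|| = 3.4617
Total = 7.9618


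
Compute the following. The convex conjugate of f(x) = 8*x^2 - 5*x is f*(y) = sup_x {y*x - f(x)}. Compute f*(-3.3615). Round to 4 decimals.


f*(y) = sup_x {y*x - a*x^2 - b*x} = sup_x {(y-b)*x - a*x^2}
FOC: (y - b) - 2a*x = 0 => x* = (y - b)/(2a)
x* = (-3.3615 + 5)/(2*8) = 0.1024
f*(-3.3615) = (y-b)^2/(4a) = (-3.3615 + 5)^2/(4*8)
= 2.6847/32 = 0.0839


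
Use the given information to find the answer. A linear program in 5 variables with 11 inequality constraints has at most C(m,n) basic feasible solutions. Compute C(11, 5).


Each vertex corresponds to some choice of n active constraints out of m, so the number of vertices is at most C(m, n) = m! / (n!(m-n)!).
m = 11, n = 5
Numerator: 11 * 10 * 9 * 8 * 7
Denominator: 5! = 120
C(11, 5) = 462


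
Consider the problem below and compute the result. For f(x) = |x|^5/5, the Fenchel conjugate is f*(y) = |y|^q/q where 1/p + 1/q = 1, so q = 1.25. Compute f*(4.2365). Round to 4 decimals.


The conjugate exponent q satisfies 1/p + 1/q = 1.
p = 5, so q = 5/(5 - 1) = 1.25
|y|^q = 4.2365^1.25 = 6.078
f*(4.2365) = 6.078 / 1.25 = 4.8624


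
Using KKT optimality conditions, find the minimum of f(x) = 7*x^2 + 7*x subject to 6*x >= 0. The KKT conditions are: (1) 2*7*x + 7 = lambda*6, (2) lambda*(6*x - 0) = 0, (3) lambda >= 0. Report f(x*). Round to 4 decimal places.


Step 1: Try lambda = 0 (constraint inactive).
x_unc = -7/(2*7) = -0.5
Check: 6*-0.5 = -3.0 < 0 -- violated!
Step 2: Constraint must be active: 6*x = 0
x* = 0/6 = 0.0
lambda = (2*7*0.0 + 7)/6 = 1.1667
Step 3: Compute optimal value.
f(x*) = 7*0.0^2 + 7*0.0 = 0.0


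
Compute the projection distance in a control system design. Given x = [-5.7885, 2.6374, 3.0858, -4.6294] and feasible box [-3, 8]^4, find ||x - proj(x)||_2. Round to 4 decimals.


Project each component onto [-3, 8].
clip(-5.7885) = -3.0, clip(2.6374) = 2.6374, clip(3.0858) = 3.0858, clip(-4.6294) = -3.0
Projection = [-3.0, 2.6374, 3.0858, -3.0]
Squared diffs: [7.7757, 0.0, 0.0, 2.6549]
Distance = sqrt(10.4306) = 3.2297


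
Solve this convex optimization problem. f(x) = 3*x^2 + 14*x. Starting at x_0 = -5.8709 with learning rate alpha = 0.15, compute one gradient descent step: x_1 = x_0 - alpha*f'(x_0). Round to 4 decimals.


We compute the gradient at x_0 and apply the update.
f'(x) = 6*x + 14
f'(-5.8709) = 6*-5.8709 + 14 = -21.2254
x_1 = -5.8709 - 0.15*-21.2254 = -2.6871


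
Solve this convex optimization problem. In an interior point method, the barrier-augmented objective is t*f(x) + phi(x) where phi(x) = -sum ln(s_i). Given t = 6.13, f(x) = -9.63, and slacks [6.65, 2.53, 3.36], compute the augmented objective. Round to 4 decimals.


Step 1: Compute log-barrier.
ln values: [1.8946, 0.9282, 1.2119]
phi = -(1.8946 + 0.9282 + 1.2119) = -4.0348
Step 2: Compute augmented objective.
t*f(x) = 6.13*-9.63 = -59.0319
Total = -59.0319 - 4.0348 = -63.0667


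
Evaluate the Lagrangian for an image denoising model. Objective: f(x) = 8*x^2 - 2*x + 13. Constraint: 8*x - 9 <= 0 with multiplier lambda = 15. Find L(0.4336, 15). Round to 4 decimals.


Step 1: Evaluate f(x).
f(0.4336) = 8*0.4336^2 - 2*0.4336 + 13 = 13.6369
Step 2: Evaluate g(x).
g(0.4336) = 8*0.4336 - 9 = -5.5312
Step 3: Compute Lagrangian.
L = 13.6369 + 15*-5.5312 = -69.3311


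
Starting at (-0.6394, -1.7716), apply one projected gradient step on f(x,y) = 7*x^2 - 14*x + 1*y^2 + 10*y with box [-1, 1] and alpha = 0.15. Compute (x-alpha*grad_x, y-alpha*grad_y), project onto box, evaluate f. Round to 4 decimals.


Step 1: Compute gradient at (-0.6394, -1.7716).
grad_x = 2*7*-0.6394 - 14 = -22.9516
grad_y = 2*1*-1.7716 + 10 = 6.4568
Step 2: Gradient step.
x_raw = -0.6394 - 0.15*-22.9516 = 2.8033
y_raw = -1.7716 - 0.15*6.4568 = -2.7401
Step 3: Project onto [-1, 1].
x_proj = clip(2.8033) = 1.0
y_proj = clip(-2.7401) = -1.0
Step 4: Evaluate f.
f(1.0, -1.0) = -16.0


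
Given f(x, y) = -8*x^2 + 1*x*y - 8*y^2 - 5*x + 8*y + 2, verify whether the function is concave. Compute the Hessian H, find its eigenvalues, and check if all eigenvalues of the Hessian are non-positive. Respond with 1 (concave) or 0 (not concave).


The Hessian of f(x,y) = -8*x^2 + 1*x*y - 8*y^2 - 5*x + 8*y + 2 is:
H = [[-16, 1], [1, -16]]
Trace = -16 - 16 = -32
Determinant = -16*-16 - (1)^2 = 255
Discriminant = (-32)^2 - 4*255 = 4.0
Eigenvalues: lambda_1 = -17.0, lambda_2 = -15.0
The function is concave.

1


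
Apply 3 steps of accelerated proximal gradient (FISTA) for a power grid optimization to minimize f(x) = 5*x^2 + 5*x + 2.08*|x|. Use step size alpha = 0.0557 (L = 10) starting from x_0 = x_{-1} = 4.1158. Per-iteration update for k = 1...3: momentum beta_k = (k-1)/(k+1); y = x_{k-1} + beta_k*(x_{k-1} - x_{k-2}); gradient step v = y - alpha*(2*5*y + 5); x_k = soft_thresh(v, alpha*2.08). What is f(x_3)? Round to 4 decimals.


FISTA on f(x) = 5*x^2 + 5*x + 2.08*|x|
L = 10, alpha = 0.0557
Iteration 1: beta = 0.0, y = 4.1158 + 0.0*(4.1158 - 4.1158) = 4.1158
  grad(y) = 46.158, v = y - alpha*grad = 1.5448
  prox(v) = soft_thresh(1.5448, 0.1159) = 1.4289
Iteration 2: beta = 0.3333, y = 1.4289 + 0.3333*(1.4289 - 4.1158) = 0.5333
  grad(y) = 10.3332, v = y - alpha*grad = -0.0422
  prox(v) = soft_thresh(-0.0422, 0.1159) = 0.0
Iteration 3: beta = 0.5, y = 0.0 + 0.5*(0.0 - 1.4289) = -0.7145
  grad(y) = -2.1447, v = y - alpha*grad = -0.595
  prox(v) = soft_thresh(-0.595, 0.1159) = -0.4792
f(x_3) = 5*(-0.4792)^2 + 5*(-0.4792) + 2.08*|-0.4792| = -0.2512


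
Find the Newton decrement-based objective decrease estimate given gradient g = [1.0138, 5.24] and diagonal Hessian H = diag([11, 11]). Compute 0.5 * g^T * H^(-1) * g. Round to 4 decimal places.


Step 1: H is diagonal, so H^(-1) * g = [0.0922, 0.4764].
Step 2: g^T H^(-1) g = sum_i g_i^2 / H_ii
  = (1.0138)^2/11 + (5.24)^2/11
  = 0.0934 + 2.4961 = 2.5896
Step 3: Objective decrease = 0.5 * g^T H^(-1) g = 1.2948


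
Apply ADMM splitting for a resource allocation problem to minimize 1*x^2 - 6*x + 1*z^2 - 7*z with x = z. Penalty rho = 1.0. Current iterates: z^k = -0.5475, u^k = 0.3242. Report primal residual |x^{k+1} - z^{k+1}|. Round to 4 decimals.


ADMM iteration with rho = 1.0, z^k = -0.5475, u^k = 0.3242
Step 1: x-update.
Minimize 1*x^2 - 6*x + (1.0/2)*(x + 0.5475 + 0.3242)^2
FOC: (2*1 + 1.0)*x = 6 + 1.0*(-0.5475 - 0.3242)
x^{k+1} = 1.7094
Step 2: z-update.
Minimize 1*z^2 - 7*z + (1.0/2)*(1.7094 - z + 0.3242)^2
FOC: (2*1 + 1.0)*z = 7 + 1.0*(1.7094 + 0.3242)
z^{k+1} = 3.0112
Step 3: u-update.
u^{k+1} = 0.3242 + 1.7094 - 3.0112 = -0.9776
Step 4: Primal residual = |1.7094 - 3.0112| = 1.3018


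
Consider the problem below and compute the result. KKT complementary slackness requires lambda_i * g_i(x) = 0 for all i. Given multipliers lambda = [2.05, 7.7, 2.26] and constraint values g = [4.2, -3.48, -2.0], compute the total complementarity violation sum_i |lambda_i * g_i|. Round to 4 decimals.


KKT complementary slackness check:
lambda_1 * g_1 = 2.05 * 4.2 = 8.61
lambda_2 * g_2 = 7.7 * -3.48 = -26.796
lambda_3 * g_3 = 2.26 * -2.0 = -4.52
Total violation = 8.61 + 26.796 + 4.52 = 39.926


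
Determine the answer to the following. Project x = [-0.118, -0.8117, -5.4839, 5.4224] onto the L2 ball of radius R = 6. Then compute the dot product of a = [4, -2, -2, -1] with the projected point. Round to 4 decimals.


Step 1: Compute ||x|| (intermediates to 6 decimals).
||x|| = sqrt((-0.118)^2 + (-0.8117)^2 + (-5.4839)^2 + 5.4224^2) = 7.755537
Step 2: Project.
Since ||x|| > R, scale = R/||x|| = 6/7.755537 = 0.773641, proj(x) = scale * x
proj(x) = [-0.09129, -0.627964, -4.24257, 4.194991]
Step 3: Dot product.
a^T * proj(x) = 4*(-0.09129) - 2*(-0.627964) - 2*(-4.24257) - 1*4.194991 = 5.1809


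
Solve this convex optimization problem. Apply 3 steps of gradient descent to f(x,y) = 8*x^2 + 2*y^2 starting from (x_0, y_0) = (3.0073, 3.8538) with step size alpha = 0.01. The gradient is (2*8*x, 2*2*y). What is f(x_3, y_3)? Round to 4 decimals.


Gradient descent on f(x,y) = 8*x^2 + 2*y^2.
Starting point: (3.0073, 3.8538), alpha = 0.01
Step 1: grad_x = 2*8*3.0073 = 48.1168, grad_y = 2*2*3.8538 = 15.4152
  x_1 = 3.0073 - 0.01*48.1168 = 2.5261
  y_1 = 3.8538 - 0.01*15.4152 = 3.6996
Step 2: grad_x = 2*8*2.5261 = 40.4181, grad_y = 2*2*3.6996 = 14.7986
  x_2 = 2.5261 - 0.01*40.4181 = 2.122
  y_2 = 3.6996 - 0.01*14.7986 = 3.5517
Step 3: grad_x = 2*8*2.122 = 33.9512, grad_y = 2*2*3.5517 = 14.2066
  x_3 = 2.122 - 0.01*33.9512 = 1.7824
  y_3 = 3.5517 - 0.01*14.2066 = 3.4096
f(1.7824, 3.4096) = 8*1.7824^2 + 2*3.4096^2 = 48.6674


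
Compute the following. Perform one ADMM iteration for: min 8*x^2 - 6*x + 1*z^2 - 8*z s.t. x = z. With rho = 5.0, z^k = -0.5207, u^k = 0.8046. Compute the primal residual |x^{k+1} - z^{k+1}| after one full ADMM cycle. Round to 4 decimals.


ADMM iteration with rho = 5.0, z^k = -0.5207, u^k = 0.8046
Step 1: x-update.
Minimize 8*x^2 - 6*x + (5.0/2)*(x + 0.5207 + 0.8046)^2
FOC: (2*8 + 5.0)*x = 6 + 5.0*(-0.5207 - 0.8046)
x^{k+1} = -0.0298
Step 2: z-update.
Minimize 1*z^2 - 8*z + (5.0/2)*(-0.0298 - z + 0.8046)^2
FOC: (2*1 + 5.0)*z = 8 + 5.0*(-0.0298 + 0.8046)
z^{k+1} = 1.6963
Step 3: u-update.
u^{k+1} = 0.8046 - 0.0298 - 1.6963 = -0.9215
Step 4: Primal residual = |-0.0298 - 1.6963| = 1.7261


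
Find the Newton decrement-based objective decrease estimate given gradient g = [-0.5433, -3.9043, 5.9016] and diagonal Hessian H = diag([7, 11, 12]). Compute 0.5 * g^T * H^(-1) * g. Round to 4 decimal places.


Step 1: H is diagonal, so H^(-1) * g = [-0.0776, -0.3549, 0.4918].
Step 2: g^T H^(-1) g = sum_i g_i^2 / H_ii
  = (-0.5433)^2/7 + (-3.9043)^2/11 + (5.9016)^2/12
  = 0.0422 + 1.3858 + 2.9024 = 4.3304
Step 3: Objective decrease = 0.5 * g^T H^(-1) g = 2.1652


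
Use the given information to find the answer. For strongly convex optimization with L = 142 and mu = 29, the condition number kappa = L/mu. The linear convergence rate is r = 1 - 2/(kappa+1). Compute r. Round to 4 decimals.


Step 1: Compute the condition number.
kappa = L/mu = 142/29 = 4.8966
Step 2: Compute the convergence rate.
r = 1 - 2/(kappa + 1) = 1 - 2*mu/(L + mu) = (L - mu)/(L + mu) = 113/171 = 0.6608


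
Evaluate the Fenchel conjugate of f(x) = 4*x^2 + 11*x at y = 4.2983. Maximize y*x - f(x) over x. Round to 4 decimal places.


f*(y) = sup_x {y*x - a*x^2 - b*x} = sup_x {(y-b)*x - a*x^2}
FOC: (y - b) - 2a*x = 0 => x* = (y - b)/(2a)
x* = (4.2983 - 11)/(2*4) = -0.8377
f*(4.2983) = (y-b)^2/(4a) = (4.2983 - 11)^2/(4*4)
= 44.9128/16 = 2.807


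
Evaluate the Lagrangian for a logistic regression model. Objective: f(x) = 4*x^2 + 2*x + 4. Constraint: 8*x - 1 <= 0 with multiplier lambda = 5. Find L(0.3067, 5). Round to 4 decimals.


Step 1: Evaluate f(x).
f(0.3067) = 4*0.3067^2 + 2*0.3067 + 4 = 4.9897
Step 2: Evaluate g(x).
g(0.3067) = 8*0.3067 - 1 = 1.4536
Step 3: Compute Lagrangian.
L = 4.9897 + 5*1.4536 = 12.2577


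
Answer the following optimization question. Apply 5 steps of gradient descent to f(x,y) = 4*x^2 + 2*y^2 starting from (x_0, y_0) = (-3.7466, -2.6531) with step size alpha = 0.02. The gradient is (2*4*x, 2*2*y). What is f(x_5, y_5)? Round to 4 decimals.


Gradient descent on f(x,y) = 4*x^2 + 2*y^2.
Starting point: (-3.7466, -2.6531), alpha = 0.02
Step 1: grad_x = 2*4*-3.7466 = -29.9728, grad_y = 2*2*-2.6531 = -10.6124
  x_1 = -3.7466 - 0.02*-29.9728 = -3.1471
  y_1 = -2.6531 - 0.02*-10.6124 = -2.4409
Step 2: grad_x = 2*4*-3.1471 = -25.1772, grad_y = 2*2*-2.4409 = -9.7634
  x_2 = -3.1471 - 0.02*-25.1772 = -2.6436
  y_2 = -2.4409 - 0.02*-9.7634 = -2.2456
Step 3: grad_x = 2*4*-2.6436 = -21.1488, grad_y = 2*2*-2.2456 = -8.9823
  x_3 = -2.6436 - 0.02*-21.1488 = -2.2206
  y_3 = -2.2456 - 0.02*-8.9823 = -2.0659
Step 4: grad_x = 2*4*-2.2206 = -17.765, grad_y = 2*2*-2.0659 = -8.2637
  x_4 = -2.2206 - 0.02*-17.765 = -1.8653
  y_4 = -2.0659 - 0.02*-8.2637 = -1.9007
Step 5: grad_x = 2*4*-1.8653 = -14.9226, grad_y = 2*2*-1.9007 = -7.6026
  x_5 = -1.8653 - 0.02*-14.9226 = -1.5669
  y_5 = -1.9007 - 0.02*-7.6026 = -1.7486
f(-1.5669, -1.7486) = 4*(-1.5669)^2 + 2*(-1.7486)^2 = 15.9356


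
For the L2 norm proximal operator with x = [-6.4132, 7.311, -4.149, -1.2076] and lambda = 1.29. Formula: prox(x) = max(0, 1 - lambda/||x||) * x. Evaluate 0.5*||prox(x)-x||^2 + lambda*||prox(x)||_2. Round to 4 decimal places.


Step 1: Compute ||x||.
||x|| = 10.642
Step 2: Compute scaling factor.
scale = max(0, 1 - 1.29/10.642) = 0.8788
Step 3: prox(x) = [-5.6358, 6.4248, -3.6461, -1.0612]
||prox(x)|| = 9.352
Step 4: Proximal objective.
0.5*||prox-x||^2 = 0.8321
lambda*||prox|| = 12.0641
Total = 12.8961


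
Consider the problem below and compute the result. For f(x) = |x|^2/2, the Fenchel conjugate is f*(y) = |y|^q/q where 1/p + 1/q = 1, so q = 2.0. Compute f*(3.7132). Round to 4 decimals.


The conjugate exponent q satisfies 1/p + 1/q = 1.
p = 2, so q = 2/(2 - 1) = 2.0
|y|^q = 3.7132^2.0 = 13.7879
f*(3.7132) = 13.7879 / 2.0 = 6.8939


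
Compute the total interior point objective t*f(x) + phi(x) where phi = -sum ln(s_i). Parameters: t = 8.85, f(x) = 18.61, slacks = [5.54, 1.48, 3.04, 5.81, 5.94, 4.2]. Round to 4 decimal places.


Step 1: Compute log-barrier.
ln values: [1.712, 0.392, 1.1119, 1.7596, 1.7817, 1.4351]
phi = -(1.712 + 0.392 + 1.1119 + 1.7596 + 1.7817 + 1.4351) = -8.1923
Step 2: Compute augmented objective.
t*f(x) = 8.85*18.61 = 164.6985
Total = 164.6985 - 8.1923 = 156.5062


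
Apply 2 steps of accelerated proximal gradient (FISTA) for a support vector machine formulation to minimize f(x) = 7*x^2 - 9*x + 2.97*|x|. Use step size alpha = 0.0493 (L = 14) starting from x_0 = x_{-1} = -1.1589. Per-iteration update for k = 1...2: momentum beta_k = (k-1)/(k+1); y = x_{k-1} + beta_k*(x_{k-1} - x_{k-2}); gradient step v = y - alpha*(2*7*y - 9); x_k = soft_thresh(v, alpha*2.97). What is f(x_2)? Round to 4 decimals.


FISTA on f(x) = 7*x^2 - 9*x + 2.97*|x|
L = 14, alpha = 0.0493
Iteration 1: beta = 0.0, y = -1.1589 + 0.0*(-1.1589 + 1.1589) = -1.1589
  grad(y) = -25.2246, v = y - alpha*grad = 0.0847
  prox(v) = soft_thresh(0.0847, 0.1464) = 0.0
Iteration 2: beta = 0.3333, y = 0.0 + 0.3333*(0.0 + 1.1589) = 0.3863
  grad(y) = -3.5918, v = y - alpha*grad = 0.5634
  prox(v) = soft_thresh(0.5634, 0.1464) = 0.417
f(x_2) = 7*0.417^2 - 9*0.417 + 2.97*|0.417| = -1.2973


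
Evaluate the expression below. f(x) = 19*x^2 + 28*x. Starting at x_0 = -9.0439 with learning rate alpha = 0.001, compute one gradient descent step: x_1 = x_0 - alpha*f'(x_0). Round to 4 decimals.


We compute the gradient at x_0 and apply the update.
f'(x) = 38*x + 28
f'(-9.0439) = 38*-9.0439 + 28 = -315.6682
x_1 = -9.0439 - 0.001*-315.6682 = -8.7282


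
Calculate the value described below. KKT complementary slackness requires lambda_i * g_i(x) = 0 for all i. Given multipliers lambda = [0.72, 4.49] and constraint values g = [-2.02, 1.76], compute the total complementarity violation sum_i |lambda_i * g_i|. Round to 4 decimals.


KKT complementary slackness check:
lambda_1 * g_1 = 0.72 * -2.02 = -1.4544
lambda_2 * g_2 = 4.49 * 1.76 = 7.9024
Total violation = 1.4544 + 7.9024 = 9.3568


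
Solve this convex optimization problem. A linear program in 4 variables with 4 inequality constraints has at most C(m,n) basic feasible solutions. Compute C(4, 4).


Each vertex corresponds to some choice of n active constraints out of m, so the number of vertices is at most C(m, n) = m! / (n!(m-n)!).
m = 4, n = 4
Numerator: 4 * 3 * 2 * 1
Denominator: 4! = 24
C(4, 4) = 1


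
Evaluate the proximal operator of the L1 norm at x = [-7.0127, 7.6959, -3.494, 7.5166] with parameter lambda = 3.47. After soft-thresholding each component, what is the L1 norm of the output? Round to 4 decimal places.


Soft-thresholding with lambda = 3.47:
prox(-7.0127) = sign(-7.0127)*max(|-7.0127| - 3.47, 0) = -3.5427
prox(7.6959) = sign(7.6959)*max(|7.6959| - 3.47, 0) = 4.2259
prox(-3.494) = sign(-3.494)*max(|-3.494| - 3.47, 0) = -0.024
prox(7.5166) = sign(7.5166)*max(|7.5166| - 3.47, 0) = 4.0466
prox(x) = [-3.5427, 4.2259, -0.024, 4.0466]
||prox(x)||_1 = 3.5427 + 4.2259 + 0.024 + 4.0466 = 11.8392


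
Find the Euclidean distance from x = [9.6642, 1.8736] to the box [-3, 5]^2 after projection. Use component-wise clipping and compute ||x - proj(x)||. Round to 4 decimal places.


Project each component onto [-3, 5].
clip(9.6642) = 5.0, clip(1.8736) = 1.8736
Projection = [5.0, 1.8736]
Squared diffs: [21.7548, 0.0]
Distance = sqrt(21.7548) = 4.6642


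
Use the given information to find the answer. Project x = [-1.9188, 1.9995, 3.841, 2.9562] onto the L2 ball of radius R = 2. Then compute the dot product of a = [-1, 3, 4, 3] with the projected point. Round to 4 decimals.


Step 1: Compute ||x|| (intermediates to 6 decimals).
||x|| = sqrt((-1.9188)^2 + 1.9995^2 + 3.841^2 + 2.9562^2) = 5.583206
Step 2: Project.
Since ||x|| > R, scale = R/||x|| = 2/5.583206 = 0.358217, proj(x) = scale * x
proj(x) = [-0.687347, 0.716255, 1.375911, 1.058961]
Step 3: Dot product.
a^T * proj(x) = -1*(-0.687347) + 3*0.716255 + 4*1.375911 + 3*1.058961 = 11.5166
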